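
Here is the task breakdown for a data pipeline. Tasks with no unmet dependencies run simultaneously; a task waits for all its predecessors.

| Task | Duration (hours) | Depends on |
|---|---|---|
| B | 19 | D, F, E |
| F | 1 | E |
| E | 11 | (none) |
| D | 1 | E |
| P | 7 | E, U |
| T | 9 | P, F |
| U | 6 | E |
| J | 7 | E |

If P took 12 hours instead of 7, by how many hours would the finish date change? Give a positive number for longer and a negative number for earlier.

5

Baseline: E→U→P→T = 11+6+7+9 = 33 → 33 hours.
P lies on that path, so at 12 hours the path becomes 38 hours.
The critical path is still E→U→P→T; finish is now 38 hours.
Change in finish: 38 − 33 = +5 hours.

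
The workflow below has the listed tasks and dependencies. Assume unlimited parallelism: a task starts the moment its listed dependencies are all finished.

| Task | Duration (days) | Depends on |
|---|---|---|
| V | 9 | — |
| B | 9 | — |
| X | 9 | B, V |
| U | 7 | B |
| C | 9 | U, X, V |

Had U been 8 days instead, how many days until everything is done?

Baseline: V→X→C = 9+9+9 = 27 → 27 days.
The longest path through U is only 25 days, so U has float 2.
The critical path is still V→X→C; finish is now 27 days.

27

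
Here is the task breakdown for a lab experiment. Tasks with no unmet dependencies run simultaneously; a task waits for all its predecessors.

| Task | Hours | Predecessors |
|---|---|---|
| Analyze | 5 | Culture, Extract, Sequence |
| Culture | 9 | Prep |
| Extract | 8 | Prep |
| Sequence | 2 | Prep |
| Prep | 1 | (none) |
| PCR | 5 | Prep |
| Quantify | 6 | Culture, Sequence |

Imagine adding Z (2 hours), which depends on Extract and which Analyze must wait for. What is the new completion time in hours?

Originally the job takes 16 hours.
With Z inserted, Analyze now waits for max(Culture, Extract, Sequence, Z).
New critical path: Prep→Culture→Quantify = 1+9+6 = 16 ⇒ 16 hours.

16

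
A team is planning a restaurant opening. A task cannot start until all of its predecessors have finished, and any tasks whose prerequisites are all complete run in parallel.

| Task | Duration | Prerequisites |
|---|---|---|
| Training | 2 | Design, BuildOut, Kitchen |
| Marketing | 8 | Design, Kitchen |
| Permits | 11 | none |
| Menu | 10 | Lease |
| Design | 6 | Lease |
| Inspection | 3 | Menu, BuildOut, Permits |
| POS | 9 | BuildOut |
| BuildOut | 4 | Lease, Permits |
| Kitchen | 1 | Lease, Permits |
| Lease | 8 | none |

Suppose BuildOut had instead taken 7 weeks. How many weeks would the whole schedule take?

As given, the longest chain is Permits→BuildOut→POS = 11+4+9 = 24, so the finish is 24 weeks.
BuildOut lies on that path, so at 7 weeks the path becomes 27 weeks.
The critical path is still Permits→BuildOut→POS; finish is now 27 weeks.

27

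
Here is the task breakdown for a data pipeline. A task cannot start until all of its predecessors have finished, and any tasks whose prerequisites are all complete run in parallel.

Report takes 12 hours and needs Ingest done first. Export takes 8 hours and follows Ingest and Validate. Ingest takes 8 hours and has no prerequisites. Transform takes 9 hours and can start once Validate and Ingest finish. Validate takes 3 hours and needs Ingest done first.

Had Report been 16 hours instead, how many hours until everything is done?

As given, the longest chain is Ingest→Report = 8+12 = 20, so the finish is 20 hours.
Report lies on that path, so at 16 hours the path becomes 24 hours.
That remains the longest chain; total 24 hours.

24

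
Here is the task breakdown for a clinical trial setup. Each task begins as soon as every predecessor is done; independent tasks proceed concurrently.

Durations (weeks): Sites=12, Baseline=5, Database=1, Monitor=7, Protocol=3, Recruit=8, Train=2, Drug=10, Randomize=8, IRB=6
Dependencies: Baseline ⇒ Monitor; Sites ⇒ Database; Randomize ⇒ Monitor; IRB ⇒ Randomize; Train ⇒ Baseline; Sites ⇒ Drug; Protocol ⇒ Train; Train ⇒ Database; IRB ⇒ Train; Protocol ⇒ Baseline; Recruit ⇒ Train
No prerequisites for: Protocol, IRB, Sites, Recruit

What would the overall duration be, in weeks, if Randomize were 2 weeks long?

Critical path before the change: Sites→Drug = 12+10 = 22 giving 22 weeks.
Randomize is off the critical path — its longest chain is 21 weeks, giving 1 of slack.
No other chain overtakes it, so the finish is 22 weeks.

22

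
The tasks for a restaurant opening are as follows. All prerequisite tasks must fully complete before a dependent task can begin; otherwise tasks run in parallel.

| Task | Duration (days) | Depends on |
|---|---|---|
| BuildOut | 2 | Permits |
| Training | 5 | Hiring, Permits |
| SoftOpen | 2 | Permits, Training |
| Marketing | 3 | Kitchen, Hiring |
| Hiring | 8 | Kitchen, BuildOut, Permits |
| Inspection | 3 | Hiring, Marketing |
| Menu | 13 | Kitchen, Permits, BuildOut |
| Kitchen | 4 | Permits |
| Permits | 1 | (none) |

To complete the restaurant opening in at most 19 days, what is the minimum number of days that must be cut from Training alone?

1

Current finish: 20 days; target: 19.
Training is on every critical path, so each day cut from Training cuts the finish by one (this holds down to a finish of 19).
Need 20 − 19 = 1 day off Training → Training becomes 4 days, finish becomes 19.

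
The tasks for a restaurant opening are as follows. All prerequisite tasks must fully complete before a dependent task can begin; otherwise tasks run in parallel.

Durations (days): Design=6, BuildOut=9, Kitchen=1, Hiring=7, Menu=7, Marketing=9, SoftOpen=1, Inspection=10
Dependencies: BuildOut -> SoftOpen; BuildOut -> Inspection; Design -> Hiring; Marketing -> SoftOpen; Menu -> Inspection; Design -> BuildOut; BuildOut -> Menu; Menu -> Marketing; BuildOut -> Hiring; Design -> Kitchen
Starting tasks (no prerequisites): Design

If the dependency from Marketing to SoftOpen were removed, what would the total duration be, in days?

With the dependency in place, Design→BuildOut→Menu→Marketing→SoftOpen = 6+9+7+9+1 = 32 sets the finish at 32 days.
Without Marketing→SoftOpen, SoftOpen's earliest start moves from 31 to 15.
After: Design→BuildOut→Menu→Inspection = 6+9+7+10 = 32 → 32 days.

32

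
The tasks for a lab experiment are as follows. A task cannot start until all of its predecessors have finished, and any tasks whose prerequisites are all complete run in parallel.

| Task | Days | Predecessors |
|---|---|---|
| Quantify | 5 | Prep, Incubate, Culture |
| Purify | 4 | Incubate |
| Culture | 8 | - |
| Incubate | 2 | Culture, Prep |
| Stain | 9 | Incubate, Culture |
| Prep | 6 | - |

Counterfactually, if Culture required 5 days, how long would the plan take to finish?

Baseline: Culture→Incubate→Stain = 8+2+9 = 19 → 19 days.
Since Culture is critical, the -3 change carries straight to that chain (now 16 days).
New critical path: Prep→Incubate→Stain = 6+2+9 = 17 ⇒ 17 days.

17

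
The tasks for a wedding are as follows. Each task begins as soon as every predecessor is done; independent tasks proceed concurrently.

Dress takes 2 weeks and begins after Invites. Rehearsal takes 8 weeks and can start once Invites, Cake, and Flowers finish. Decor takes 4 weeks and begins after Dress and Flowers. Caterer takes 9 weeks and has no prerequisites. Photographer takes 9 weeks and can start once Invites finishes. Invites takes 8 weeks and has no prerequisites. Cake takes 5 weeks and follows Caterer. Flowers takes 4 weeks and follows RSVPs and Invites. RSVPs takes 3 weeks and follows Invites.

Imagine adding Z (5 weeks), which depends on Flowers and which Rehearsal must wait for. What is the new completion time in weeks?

Originally the schedule takes 23 weeks.
With Z inserted, Rehearsal now waits for max(Invites, Cake, Flowers, Z).
New critical path: Invites→RSVPs→Flowers→Z→Rehearsal = 8+3+4+5+8 = 28 ⇒ 28 weeks.

28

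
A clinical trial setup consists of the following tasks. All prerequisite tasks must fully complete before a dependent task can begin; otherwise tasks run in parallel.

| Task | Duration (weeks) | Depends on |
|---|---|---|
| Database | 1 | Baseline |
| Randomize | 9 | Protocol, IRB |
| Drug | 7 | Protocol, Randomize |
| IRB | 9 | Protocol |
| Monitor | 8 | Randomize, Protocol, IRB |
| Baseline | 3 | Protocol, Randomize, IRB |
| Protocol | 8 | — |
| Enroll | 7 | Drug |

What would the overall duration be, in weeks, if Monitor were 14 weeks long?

40

The binding path is Protocol→IRB→Randomize→Drug→Enroll = 8+9+9+7+7 = 40; finish at 40 weeks.
Monitor has 6 weeks of float (longest path through it is 34).
That remains the longest chain; total 40 weeks.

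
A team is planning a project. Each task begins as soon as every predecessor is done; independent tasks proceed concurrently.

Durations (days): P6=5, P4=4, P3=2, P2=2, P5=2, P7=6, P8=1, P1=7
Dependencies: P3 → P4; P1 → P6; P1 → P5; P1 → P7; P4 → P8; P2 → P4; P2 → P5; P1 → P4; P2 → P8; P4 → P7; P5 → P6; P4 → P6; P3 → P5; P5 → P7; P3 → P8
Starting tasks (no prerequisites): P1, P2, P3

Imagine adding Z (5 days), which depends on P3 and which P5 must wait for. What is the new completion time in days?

Originally the schedule takes 17 days.
With Z inserted, P5 now waits for max(P2, P3, P1, Z).
New critical path: P1→P4→P7 = 7+4+6 = 17 ⇒ 17 days.

17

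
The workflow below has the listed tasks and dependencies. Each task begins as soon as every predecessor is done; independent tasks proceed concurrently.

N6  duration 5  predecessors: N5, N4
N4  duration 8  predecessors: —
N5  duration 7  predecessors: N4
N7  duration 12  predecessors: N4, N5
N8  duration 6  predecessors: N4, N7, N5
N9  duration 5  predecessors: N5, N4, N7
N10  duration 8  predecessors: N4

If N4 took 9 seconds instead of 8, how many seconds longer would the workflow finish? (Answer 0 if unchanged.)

1

Critical path before the change: N4→N5→N7→N8 = 8+7+12+6 = 33 giving 33 seconds.
N4 lies on that path, so at 9 seconds the path becomes 34 seconds.
That remains the longest chain; total 34 seconds.
Change in finish: 34 − 33 = +1 seconds.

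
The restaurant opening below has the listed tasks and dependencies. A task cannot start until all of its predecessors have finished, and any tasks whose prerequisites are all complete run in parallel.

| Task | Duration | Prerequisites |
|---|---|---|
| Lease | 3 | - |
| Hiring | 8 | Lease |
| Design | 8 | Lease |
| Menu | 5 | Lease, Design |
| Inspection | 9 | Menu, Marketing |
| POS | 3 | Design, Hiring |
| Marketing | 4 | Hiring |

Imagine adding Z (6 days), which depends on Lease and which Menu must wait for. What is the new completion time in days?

25

Originally the schedule takes 25 days.
With Z inserted, Menu now waits for max(Lease, Design, Z).
New critical path: Lease→Design→Menu→Inspection = 3+8+5+9 = 25 ⇒ 25 days.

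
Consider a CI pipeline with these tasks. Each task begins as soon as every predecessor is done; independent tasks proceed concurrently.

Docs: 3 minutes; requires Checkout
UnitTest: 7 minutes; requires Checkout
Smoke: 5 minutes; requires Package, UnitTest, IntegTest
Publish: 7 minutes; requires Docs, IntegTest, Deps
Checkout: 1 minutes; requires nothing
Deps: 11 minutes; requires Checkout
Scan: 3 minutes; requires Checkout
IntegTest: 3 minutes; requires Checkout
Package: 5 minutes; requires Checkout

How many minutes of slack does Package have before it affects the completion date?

Checkout→Deps→Publish = 1+11+7 = 19 sets the makespan at 19 minutes.
The longest chain containing Package totals 11 minutes.
Float = 19 − 11 = 8.

8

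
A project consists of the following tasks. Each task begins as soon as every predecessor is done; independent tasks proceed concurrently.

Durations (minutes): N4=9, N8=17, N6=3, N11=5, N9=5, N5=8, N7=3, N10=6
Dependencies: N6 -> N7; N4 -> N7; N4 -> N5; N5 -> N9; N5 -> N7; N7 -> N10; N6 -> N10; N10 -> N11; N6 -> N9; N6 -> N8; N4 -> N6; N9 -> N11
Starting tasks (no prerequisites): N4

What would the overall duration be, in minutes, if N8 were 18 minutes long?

Actual critical path: N4→N5→N7→N10→N11 = 9+8+3+6+5 = 31 ⇒ 31 minutes.
N8 has 2 minutes of float (longest path through it is 29).
The critical path is still N4→N5→N7→N10→N11; finish is now 31 minutes.

31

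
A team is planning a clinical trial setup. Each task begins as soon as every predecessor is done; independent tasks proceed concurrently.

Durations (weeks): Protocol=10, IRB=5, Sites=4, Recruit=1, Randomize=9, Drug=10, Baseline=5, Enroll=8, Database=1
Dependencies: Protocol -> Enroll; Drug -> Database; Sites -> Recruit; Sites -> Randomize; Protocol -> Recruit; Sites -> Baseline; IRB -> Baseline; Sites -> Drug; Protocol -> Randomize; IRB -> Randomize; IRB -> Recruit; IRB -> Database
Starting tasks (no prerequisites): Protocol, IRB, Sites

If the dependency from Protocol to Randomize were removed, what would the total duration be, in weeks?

18

Original critical path: Protocol→Randomize = 10+9 = 19 ⇒ 19 weeks.
Without Protocol→Randomize, Randomize's earliest start moves from 10 to 5.
New critical path: Protocol→Enroll = 10+8 = 18 ⇒ 18 weeks.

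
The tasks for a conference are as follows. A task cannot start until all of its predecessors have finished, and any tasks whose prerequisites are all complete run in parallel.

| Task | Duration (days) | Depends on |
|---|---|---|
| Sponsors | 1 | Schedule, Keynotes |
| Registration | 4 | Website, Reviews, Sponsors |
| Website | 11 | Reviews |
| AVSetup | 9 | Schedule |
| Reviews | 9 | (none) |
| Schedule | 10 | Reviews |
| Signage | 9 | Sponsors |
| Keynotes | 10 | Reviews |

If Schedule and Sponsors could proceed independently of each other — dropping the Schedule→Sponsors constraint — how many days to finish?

29

Before: longest chain Reviews→Schedule→Sponsors→Signage = 9+10+1+9 = 29, finish 29.
Dropping Schedule→Sponsors doesn't change Sponsors's earliest start (19); another predecessor still binds.
After: Reviews→Keynotes→Sponsors→Signage = 9+10+1+9 = 29 → 29 days.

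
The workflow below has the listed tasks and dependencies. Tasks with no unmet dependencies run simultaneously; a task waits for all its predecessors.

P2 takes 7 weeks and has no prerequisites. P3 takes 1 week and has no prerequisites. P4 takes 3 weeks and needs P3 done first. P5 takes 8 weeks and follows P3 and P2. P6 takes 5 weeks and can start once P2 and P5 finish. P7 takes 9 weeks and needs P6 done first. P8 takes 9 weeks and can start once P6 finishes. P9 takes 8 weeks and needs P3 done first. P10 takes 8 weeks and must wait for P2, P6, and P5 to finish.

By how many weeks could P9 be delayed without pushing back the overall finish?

20

P2→P5→P6→P7 = 7+8+5+9 = 29 sets the makespan at 29 weeks.
Longest path through P9: 9 weeks (earliest finish 9, latest finish 29).
So P9 can slip 29 − 9 = 20 weeks.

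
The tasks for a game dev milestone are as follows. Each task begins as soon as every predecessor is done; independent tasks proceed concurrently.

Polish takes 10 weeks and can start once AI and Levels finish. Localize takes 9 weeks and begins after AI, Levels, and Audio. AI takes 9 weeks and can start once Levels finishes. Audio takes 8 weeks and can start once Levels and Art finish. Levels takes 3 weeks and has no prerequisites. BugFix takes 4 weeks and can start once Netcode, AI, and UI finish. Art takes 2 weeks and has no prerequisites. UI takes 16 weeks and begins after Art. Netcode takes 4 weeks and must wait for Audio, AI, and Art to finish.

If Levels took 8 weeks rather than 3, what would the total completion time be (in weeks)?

Critical path before the change: Levels→AI→Polish = 3+9+10 = 22 giving 22 weeks.
Since Levels is critical, the +5 change carries straight to that chain (now 27 weeks).
That remains the longest chain; total 27 weeks.

27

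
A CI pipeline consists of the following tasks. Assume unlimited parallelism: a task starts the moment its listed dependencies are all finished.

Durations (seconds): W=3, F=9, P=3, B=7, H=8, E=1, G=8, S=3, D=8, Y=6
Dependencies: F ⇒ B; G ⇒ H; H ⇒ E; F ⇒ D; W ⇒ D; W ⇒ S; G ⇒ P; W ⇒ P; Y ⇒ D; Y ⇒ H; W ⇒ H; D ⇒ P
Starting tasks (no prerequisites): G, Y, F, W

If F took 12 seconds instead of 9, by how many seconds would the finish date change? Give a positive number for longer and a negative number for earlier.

3

As given, the longest chain is F→D→P = 9+8+3 = 20, so the finish is 20 seconds.
F is on the critical path; changing it to 12 makes that path 23 seconds.
No other chain overtakes it, so the finish is 23 seconds.
Change in finish: 23 − 20 = +3 seconds.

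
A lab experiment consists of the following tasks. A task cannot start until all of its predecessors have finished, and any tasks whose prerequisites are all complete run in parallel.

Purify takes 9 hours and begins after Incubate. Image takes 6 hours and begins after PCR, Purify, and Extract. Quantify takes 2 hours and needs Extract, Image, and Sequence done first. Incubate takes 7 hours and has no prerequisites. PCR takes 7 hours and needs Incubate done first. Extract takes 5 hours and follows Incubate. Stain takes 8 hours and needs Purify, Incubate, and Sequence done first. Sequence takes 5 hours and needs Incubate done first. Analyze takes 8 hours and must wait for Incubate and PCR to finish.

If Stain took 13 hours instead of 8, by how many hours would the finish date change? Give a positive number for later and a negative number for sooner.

5

Actual critical path: Incubate→Purify→Stain = 7+9+8 = 24 ⇒ 24 hours.
Stain is on the critical path; changing it to 13 makes that path 29 hours.
No other chain overtakes it, so the finish is 29 hours.
Change in finish: 29 − 24 = +5 hours.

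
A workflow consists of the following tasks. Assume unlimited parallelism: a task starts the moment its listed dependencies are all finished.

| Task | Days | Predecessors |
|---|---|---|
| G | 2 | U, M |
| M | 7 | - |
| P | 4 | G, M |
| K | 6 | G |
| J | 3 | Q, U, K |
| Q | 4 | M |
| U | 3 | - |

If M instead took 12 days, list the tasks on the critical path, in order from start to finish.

M, G, K, J

Baseline: M→G→K→J = 7+2+6+3 = 18 → 18 days.
M is on the critical path; changing it to 12 makes that path 23 days.
That remains the longest chain; total 23 days.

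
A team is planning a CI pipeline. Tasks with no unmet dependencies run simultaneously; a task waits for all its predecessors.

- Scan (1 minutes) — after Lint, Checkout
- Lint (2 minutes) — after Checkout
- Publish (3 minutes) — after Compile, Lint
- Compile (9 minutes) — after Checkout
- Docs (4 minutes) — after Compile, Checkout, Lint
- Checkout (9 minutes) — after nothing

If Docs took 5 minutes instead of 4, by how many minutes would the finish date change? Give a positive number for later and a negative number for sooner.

1

As given, the longest chain is Checkout→Compile→Docs = 9+9+4 = 22, so the finish is 22 minutes.
Since Docs is critical, the +1 change carries straight to that chain (now 23 minutes).
The critical path is still Checkout→Compile→Docs; finish is now 23 minutes.
Change in finish: 23 − 22 = +1 minutes.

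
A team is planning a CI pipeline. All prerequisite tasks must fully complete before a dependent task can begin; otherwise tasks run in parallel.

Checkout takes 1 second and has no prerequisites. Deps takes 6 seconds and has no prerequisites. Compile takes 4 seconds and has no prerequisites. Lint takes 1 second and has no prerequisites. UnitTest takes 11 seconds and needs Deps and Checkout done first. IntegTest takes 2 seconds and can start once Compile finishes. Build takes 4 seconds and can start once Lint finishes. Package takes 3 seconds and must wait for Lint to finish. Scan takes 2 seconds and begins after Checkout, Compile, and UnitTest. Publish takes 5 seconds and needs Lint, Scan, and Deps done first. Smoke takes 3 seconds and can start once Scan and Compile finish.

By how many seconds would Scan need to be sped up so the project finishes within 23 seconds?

1

Current finish: 24 seconds; target: 23.
Scan is on every critical path, so each second cut from Scan cuts the finish by one (this holds down to a finish of 23).
Need 24 − 23 = 1 second off Scan → Scan becomes 1 second, finish becomes 23.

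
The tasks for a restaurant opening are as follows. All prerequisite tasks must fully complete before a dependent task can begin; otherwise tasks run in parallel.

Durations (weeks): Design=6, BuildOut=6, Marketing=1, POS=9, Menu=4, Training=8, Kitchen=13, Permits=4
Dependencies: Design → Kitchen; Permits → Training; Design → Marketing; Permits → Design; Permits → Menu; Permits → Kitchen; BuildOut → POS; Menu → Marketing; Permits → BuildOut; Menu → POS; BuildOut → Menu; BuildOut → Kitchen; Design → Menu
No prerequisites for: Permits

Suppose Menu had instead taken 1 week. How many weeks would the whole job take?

Baseline: Permits→Design→Menu→POS = 4+6+4+9 = 23 → 23 weeks.
Menu is on the critical path; changing it to 1 makes that path 20 weeks.
New critical path: Permits→Design→Kitchen = 4+6+13 = 23 ⇒ 23 weeks.

23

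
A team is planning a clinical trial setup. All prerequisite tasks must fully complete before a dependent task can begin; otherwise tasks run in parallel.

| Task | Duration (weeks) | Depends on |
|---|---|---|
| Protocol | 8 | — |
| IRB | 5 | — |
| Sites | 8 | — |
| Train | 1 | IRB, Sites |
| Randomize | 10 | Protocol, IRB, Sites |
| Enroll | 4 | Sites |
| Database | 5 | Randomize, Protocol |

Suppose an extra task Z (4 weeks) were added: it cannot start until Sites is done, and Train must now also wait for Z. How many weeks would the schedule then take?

23

Originally the schedule takes 23 weeks.
With Z inserted, Train now waits for max(IRB, Sites, Z).
New critical path: Protocol→Randomize→Database = 8+10+5 = 23 ⇒ 23 weeks.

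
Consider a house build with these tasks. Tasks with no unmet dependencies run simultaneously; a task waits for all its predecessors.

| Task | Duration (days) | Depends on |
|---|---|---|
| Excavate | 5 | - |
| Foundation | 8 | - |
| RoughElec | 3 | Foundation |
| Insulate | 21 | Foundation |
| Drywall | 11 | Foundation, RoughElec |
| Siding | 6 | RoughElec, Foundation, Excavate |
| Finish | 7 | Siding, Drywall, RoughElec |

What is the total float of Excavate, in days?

11

Foundation→RoughElec→Drywall→Finish = 8+3+11+7 = 29 sets the makespan at 29 days.
Longest path through Excavate: 18 days (earliest finish 5, latest finish 16).
Float = 29 − 18 = 11.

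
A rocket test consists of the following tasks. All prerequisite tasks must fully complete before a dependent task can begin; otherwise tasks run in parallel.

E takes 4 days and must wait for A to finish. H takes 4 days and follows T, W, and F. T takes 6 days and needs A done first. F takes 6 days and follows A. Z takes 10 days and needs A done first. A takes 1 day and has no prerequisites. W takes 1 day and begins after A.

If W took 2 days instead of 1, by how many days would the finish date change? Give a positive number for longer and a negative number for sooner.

0

As given, the longest chain is A→T→H = 1+6+4 = 11, so the finish is 11 days.
The longest path through W is only 6 days, so W has float 5.
No other chain overtakes it, so the finish is 11 days.
Change in finish: 11 − 11 = +0 days.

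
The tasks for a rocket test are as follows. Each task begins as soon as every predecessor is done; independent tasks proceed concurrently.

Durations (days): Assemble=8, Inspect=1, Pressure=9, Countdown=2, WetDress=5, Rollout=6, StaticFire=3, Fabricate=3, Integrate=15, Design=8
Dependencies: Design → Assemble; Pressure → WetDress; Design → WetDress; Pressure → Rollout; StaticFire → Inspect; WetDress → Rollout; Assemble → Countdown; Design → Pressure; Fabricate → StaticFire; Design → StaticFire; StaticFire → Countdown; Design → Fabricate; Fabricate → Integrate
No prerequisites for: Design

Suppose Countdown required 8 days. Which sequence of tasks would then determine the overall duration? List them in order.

Critical path before the change: Design→Pressure→WetDress→Rollout = 8+9+5+6 = 28 giving 28 days.
Countdown is off the critical path — its longest chain is 18 days, giving 10 of slack.
The critical path is still Design→Pressure→WetDress→Rollout; finish is now 28 days.

Design, Pressure, WetDress, Rollout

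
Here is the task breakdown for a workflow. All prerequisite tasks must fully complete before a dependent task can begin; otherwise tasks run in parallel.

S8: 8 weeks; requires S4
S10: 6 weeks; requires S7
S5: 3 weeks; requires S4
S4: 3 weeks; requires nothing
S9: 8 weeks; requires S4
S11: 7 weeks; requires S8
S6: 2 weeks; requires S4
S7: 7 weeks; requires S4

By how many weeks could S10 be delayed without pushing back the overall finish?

2

S4→S8→S11 = 3+8+7 = 18 sets the makespan at 18 weeks.
The longest chain containing S10 totals 16 weeks.
So S10 can slip 18 − 16 = 2 weeks.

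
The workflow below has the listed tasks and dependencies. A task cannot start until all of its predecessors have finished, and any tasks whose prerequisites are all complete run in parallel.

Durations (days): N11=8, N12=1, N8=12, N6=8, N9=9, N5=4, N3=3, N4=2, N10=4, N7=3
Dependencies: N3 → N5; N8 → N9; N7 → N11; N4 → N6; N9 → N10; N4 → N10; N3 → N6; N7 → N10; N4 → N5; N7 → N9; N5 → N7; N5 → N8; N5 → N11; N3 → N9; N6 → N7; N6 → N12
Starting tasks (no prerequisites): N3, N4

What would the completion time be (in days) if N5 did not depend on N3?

Before: longest chain N3→N5→N8→N9→N10 = 3+4+12+9+4 = 32, finish 32.
Without N3→N5, N5's earliest start moves from 3 to 2.
New critical path: N4→N5→N8→N9→N10 = 2+4+12+9+4 = 31 ⇒ 31 days.

31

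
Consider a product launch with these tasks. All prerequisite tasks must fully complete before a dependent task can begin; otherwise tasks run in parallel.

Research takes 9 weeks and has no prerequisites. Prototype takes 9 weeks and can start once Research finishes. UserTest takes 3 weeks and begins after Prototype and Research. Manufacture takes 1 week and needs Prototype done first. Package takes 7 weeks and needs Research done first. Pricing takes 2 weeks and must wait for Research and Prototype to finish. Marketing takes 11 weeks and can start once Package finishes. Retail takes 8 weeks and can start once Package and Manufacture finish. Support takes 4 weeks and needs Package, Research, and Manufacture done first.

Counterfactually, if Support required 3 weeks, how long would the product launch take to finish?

As given, the longest chain is Research→Prototype→Manufacture→Retail = 9+9+1+8 = 27, so the finish is 27 weeks.
Support has 4 weeks of float (longest path through it is 23).
That remains the longest chain; total 27 weeks.

27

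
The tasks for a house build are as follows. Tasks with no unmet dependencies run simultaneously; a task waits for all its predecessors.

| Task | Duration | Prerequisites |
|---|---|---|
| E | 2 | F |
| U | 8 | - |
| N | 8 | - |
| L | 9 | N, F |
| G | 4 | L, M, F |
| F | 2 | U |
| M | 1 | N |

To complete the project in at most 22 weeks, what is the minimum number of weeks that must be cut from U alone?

Current finish: 23 weeks; target: 22.
U is on every critical path, so each week cut from U cuts the finish by one (this holds down to a finish of 21).
Need 23 − 22 = 1 week off U → U becomes 7 weeks, finish becomes 22.

1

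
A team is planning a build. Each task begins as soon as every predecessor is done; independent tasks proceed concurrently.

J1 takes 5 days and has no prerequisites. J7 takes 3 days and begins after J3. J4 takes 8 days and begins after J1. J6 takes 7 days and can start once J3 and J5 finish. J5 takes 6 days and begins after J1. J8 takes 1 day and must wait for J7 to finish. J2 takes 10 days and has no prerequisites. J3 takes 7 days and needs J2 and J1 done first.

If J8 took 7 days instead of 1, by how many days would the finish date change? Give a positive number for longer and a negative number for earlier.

3

As given, the longest chain is J2→J3→J6 = 10+7+7 = 24, so the finish is 24 days.
J8 is off the critical path — its longest chain is 21 days, giving 3 of slack.
Now J2→J3→J7→J8 = 10+7+3+7 = 27 is longest, so the finish becomes 27 days.
Change in finish: 27 − 24 = +3 days.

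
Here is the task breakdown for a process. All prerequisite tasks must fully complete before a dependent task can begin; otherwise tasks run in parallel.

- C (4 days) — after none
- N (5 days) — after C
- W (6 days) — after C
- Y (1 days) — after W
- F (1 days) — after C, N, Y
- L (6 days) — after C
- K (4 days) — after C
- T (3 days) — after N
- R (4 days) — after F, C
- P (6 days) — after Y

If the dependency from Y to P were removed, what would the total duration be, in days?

16

Original critical path: C→W→Y→P = 4+6+1+6 = 17 ⇒ 17 days.
Without Y→P, P's earliest start moves from 11 to 0.
New critical path: C→W→Y→F→R = 4+6+1+1+4 = 16 ⇒ 16 days.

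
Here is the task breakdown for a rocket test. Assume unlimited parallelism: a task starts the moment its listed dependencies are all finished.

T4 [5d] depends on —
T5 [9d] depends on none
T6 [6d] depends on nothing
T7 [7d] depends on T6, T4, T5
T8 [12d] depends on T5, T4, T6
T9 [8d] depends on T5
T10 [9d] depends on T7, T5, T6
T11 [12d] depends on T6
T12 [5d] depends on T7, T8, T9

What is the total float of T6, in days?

3

T5→T8→T12 = 9+12+5 = 26 sets the makespan at 26 days.
T6 finishes as early as 6 and must finish by 9.
Slack of T6 = 3 − 0 = 3 days.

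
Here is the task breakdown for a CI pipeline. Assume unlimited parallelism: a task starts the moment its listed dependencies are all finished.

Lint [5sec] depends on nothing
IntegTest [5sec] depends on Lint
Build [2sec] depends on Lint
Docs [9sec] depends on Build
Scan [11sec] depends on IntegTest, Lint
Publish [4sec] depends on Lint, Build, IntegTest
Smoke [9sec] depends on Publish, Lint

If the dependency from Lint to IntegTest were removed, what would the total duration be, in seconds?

Original critical path: Lint→IntegTest→Publish→Smoke = 5+5+4+9 = 23 ⇒ 23 seconds.
Without Lint→IntegTest, IntegTest's earliest start moves from 5 to 0.
New critical path: Lint→Build→Publish→Smoke = 5+2+4+9 = 20 ⇒ 20 seconds.

20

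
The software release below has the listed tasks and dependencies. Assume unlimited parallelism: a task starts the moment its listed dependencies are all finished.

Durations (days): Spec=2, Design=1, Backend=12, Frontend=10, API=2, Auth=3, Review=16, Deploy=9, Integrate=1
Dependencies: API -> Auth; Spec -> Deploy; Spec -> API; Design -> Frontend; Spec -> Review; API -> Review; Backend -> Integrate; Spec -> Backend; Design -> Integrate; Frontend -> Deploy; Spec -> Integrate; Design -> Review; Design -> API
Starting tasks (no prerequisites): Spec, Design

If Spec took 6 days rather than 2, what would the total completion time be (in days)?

Actual critical path: Spec→API→Review = 2+2+16 = 20 ⇒ 20 days.
Since Spec is critical, the +4 change carries straight to that chain (now 24 days).
The critical path is still Spec→API→Review; finish is now 24 days.

24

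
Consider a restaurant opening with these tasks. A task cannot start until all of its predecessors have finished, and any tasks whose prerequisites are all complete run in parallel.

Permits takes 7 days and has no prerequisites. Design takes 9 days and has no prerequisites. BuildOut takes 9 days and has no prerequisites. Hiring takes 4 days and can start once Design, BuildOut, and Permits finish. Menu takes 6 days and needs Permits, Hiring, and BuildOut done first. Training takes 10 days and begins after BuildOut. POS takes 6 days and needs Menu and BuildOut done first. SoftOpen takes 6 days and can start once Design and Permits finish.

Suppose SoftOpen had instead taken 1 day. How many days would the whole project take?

25

As given, the longest chain is Design→Hiring→Menu→POS = 9+4+6+6 = 25, so the finish is 25 days.
SoftOpen has 10 days of float (longest path through it is 15).
That remains the longest chain; total 25 days.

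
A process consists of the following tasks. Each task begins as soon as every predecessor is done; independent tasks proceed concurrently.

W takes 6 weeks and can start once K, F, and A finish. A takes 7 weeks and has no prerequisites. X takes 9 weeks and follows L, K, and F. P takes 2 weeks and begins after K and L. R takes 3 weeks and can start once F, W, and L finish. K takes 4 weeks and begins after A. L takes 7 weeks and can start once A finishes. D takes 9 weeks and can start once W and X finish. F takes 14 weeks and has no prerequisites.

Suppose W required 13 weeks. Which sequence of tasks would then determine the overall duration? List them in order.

Baseline: F→X→D = 14+9+9 = 32 → 32 weeks.
The longest path through W is only 29 weeks, so W has float 3.
New critical path: F→W→D = 14+13+9 = 36 ⇒ 36 weeks.

F, W, D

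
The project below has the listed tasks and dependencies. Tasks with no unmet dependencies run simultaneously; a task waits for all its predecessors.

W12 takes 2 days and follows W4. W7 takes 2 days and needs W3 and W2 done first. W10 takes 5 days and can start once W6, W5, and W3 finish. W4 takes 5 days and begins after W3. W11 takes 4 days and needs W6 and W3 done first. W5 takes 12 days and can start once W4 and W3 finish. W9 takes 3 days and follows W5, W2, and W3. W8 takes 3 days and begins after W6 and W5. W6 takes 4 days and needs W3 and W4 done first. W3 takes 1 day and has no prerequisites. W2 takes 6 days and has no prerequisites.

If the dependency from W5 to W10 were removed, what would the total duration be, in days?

Before: longest chain W3→W4→W5→W10 = 1+5+12+5 = 23, finish 23.
Without W5→W10, W10's earliest start moves from 18 to 10.
New critical path: W3→W4→W5→W8 = 1+5+12+3 = 21 ⇒ 21 days.

21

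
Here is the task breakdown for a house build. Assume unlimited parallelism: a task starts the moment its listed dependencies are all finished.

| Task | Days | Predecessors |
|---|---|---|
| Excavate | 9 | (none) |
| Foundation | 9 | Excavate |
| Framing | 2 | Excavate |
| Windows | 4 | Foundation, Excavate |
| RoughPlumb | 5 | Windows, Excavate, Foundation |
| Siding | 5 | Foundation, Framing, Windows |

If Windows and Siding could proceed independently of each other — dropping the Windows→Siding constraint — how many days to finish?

27

Original critical path: Excavate→Foundation→Windows→RoughPlumb = 9+9+4+5 = 27 ⇒ 27 days.
Without Windows→Siding, Siding's earliest start moves from 22 to 18.
The longest chain is now Excavate→Foundation→Windows→RoughPlumb = 9+9+4+5 = 27, so the schedule takes 27 days.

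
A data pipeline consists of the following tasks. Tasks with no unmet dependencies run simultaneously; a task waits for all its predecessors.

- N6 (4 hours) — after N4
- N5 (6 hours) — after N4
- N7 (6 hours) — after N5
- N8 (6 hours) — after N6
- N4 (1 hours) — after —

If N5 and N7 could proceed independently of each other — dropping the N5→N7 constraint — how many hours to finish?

With the dependency in place, N4→N5→N7 = 1+6+6 = 13 sets the finish at 13 hours.
Without N5→N7, N7's earliest start moves from 7 to 0.
The longest chain is now N4→N6→N8 = 1+4+6 = 11, so the data pipeline takes 11 hours.

11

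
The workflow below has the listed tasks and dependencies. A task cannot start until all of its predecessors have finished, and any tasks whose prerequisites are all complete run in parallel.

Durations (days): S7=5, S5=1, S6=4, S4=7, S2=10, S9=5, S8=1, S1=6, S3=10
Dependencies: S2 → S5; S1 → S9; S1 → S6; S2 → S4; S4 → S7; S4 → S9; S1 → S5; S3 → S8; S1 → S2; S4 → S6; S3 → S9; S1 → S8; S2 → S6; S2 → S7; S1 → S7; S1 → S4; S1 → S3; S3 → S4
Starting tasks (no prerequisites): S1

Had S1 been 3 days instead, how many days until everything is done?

The binding path is S1→S2→S4→S7 = 6+10+7+5 = 28; finish at 28 days.
Since S1 is critical, the -3 change carries straight to that chain (now 25 days).
The critical path is still S1→S2→S4→S7; finish is now 25 days.

25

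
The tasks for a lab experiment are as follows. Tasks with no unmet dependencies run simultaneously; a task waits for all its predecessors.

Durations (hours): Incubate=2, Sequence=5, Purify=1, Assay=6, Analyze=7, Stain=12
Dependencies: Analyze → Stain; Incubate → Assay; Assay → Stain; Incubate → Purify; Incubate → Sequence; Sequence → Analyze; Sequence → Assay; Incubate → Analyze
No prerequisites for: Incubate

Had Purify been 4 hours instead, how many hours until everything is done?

The binding path is Incubate→Sequence→Analyze→Stain = 2+5+7+12 = 26; finish at 26 hours.
Purify is off the critical path — its longest chain is 3 hours, giving 23 of slack.
That remains the longest chain; total 26 hours.

26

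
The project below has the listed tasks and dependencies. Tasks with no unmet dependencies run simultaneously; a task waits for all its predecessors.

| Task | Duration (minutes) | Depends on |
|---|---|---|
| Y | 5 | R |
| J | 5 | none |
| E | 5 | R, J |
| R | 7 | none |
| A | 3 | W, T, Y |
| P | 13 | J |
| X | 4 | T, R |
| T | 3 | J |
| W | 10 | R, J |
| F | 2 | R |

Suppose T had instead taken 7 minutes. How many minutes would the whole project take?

Actual critical path: R→W→A = 7+10+3 = 20 ⇒ 20 minutes.
T is off the critical path — its longest chain is 12 minutes, giving 8 of slack.
No other chain overtakes it, so the finish is 20 minutes.

20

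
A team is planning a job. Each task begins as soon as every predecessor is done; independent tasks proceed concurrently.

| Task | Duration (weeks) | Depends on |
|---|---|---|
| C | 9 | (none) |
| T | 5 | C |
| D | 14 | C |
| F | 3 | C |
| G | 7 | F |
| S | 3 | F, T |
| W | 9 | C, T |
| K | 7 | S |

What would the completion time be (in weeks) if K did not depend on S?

23

Original critical path: C→T→S→K = 9+5+3+7 = 24 ⇒ 24 weeks.
Without S→K, K's earliest start moves from 17 to 0.
After: C→T→W = 9+5+9 = 23 → 23 weeks.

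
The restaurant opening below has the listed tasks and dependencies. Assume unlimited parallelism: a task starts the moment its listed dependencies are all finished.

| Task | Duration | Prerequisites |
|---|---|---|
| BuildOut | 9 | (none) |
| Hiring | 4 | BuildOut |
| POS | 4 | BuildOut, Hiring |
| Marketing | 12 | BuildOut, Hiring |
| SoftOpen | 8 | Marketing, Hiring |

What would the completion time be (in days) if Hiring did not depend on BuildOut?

29

Original critical path: BuildOut→Hiring→Marketing→SoftOpen = 9+4+12+8 = 33 ⇒ 33 days.
Without BuildOut→Hiring, Hiring's earliest start moves from 9 to 0.
New critical path: BuildOut→Marketing→SoftOpen = 9+12+8 = 29 ⇒ 29 days.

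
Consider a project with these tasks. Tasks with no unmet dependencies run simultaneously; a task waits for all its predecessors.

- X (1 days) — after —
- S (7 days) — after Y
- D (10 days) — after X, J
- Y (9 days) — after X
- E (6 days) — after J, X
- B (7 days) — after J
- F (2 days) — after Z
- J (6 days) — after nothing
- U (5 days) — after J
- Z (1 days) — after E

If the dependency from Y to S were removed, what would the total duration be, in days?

16

Original critical path: X→Y→S = 1+9+7 = 17 ⇒ 17 days.
Without Y→S, S's earliest start moves from 10 to 0.
The longest chain is now J→D = 6+10 = 16, so the plan takes 16 days.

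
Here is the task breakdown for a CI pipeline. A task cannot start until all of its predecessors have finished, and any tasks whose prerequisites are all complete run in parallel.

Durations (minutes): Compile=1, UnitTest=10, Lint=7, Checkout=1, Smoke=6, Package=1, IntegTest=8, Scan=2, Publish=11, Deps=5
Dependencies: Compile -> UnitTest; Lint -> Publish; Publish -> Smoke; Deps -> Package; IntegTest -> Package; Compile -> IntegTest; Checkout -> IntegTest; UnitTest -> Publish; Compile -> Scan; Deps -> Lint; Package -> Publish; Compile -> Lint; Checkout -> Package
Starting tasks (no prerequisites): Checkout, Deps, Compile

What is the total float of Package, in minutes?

Deps→Lint→Publish→Smoke = 5+7+11+6 = 29 sets the makespan at 29 minutes.
The longest chain containing Package totals 27 minutes.
Float = 29 − 27 = 2.

2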